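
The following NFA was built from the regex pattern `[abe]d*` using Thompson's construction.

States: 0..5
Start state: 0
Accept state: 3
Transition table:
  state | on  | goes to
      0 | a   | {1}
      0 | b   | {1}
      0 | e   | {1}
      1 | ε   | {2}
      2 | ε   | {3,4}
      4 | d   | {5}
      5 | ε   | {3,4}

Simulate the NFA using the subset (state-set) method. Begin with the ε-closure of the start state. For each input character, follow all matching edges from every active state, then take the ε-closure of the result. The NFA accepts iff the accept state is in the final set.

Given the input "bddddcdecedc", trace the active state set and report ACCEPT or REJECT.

Answer: REJECT

Derivation:
S₀ = ε-closure({0}) = {0}
'b' @ 1: {1,2,3,4}  (accept∈set)
'd' @ 2: {3,4,5}  (accept∈set)
'd' @ 3: {3,4,5}  (accept∈set)
'd' @ 4: {3,4,5}  (accept∈set)
'd' @ 5: {3,4,5}  (accept∈set)
'c' @ 6: {}  — no active states
rest 'decedc' ignored (set empty)
after full input: {}  (accept=3 not in)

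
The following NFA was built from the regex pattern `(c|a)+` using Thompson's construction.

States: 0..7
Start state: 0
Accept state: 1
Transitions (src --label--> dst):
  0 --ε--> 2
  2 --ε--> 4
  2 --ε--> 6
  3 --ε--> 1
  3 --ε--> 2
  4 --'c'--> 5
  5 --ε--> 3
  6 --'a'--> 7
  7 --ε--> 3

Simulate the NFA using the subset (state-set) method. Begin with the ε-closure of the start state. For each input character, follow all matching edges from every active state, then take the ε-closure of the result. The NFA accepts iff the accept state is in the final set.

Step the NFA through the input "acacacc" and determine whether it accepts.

initial (ε-close {0}): {0,2,4,6}
'a' @ 1: {1,2,3,4,6,7}  ✓accept
'c' @ 2: {1,2,3,4,5,6}  ✓accept
'a' @ 3: {1,2,3,4,6,7}  ✓accept
'c' @ 4: {1,2,3,4,5,6}  ✓accept
'a' @ 5: {1,2,3,4,6,7}  ✓accept
'c' @ 6: {1,2,3,4,5,6}  ✓accept
'c' @ 7: {1,2,3,4,5,6}  ✓accept
final: {1,2,3,4,5,6}; accept 1 in set

Answer: ACCEPT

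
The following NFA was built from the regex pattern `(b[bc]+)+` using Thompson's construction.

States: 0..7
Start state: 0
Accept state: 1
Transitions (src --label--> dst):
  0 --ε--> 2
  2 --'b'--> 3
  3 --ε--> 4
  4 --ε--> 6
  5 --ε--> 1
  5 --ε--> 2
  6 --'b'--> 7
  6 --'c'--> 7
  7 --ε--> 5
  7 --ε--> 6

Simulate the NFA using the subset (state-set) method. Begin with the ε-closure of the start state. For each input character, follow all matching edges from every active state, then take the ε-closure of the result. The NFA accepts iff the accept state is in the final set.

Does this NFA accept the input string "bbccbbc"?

start: ε-closure({0}) = {0,2}
'b' @ 1: {3,4,6}
'b' @ 2: {1,2,5,6,7}  ✓accept
'c' @ 3: {1,2,5,6,7}  ✓accept
'c' @ 4: {1,2,5,6,7}  ✓accept
'b' @ 5: {1,2,3,4,5,6,7}  ✓accept
'b' @ 6: {1,2,3,4,5,6,7}  ✓accept
'c' @ 7: {1,2,5,6,7}  ✓accept
final: {1,2,5,6,7}; accept 1 in set

Answer: ACCEPT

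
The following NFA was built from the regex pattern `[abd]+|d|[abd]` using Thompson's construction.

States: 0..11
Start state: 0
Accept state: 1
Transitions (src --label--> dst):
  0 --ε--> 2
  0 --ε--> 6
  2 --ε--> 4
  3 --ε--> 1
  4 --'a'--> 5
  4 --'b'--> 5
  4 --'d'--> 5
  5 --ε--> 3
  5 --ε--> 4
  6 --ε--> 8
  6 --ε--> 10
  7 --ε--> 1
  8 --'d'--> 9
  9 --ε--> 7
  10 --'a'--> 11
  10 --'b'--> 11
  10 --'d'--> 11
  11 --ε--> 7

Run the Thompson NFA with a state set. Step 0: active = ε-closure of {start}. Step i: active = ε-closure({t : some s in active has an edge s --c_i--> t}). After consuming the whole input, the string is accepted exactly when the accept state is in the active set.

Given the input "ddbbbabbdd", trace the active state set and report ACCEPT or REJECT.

start: ε-closure({0}) = {0,2,4,6,8,10}
'd' @ 1: {1,3,4,5,7,9,11}  (accept∈set)
'd' @ 2: {1,3,4,5}  (accept∈set)
'b' @ 3: {1,3,4,5}  (accept∈set)
'b' @ 4: {1,3,4,5}  (accept∈set)
'b' @ 5: {1,3,4,5}  (accept∈set)
'a' @ 6: {1,3,4,5}  (accept∈set)
'b' @ 7: {1,3,4,5}  (accept∈set)
'b' @ 8: {1,3,4,5}  (accept∈set)
'd' @ 9: {1,3,4,5}  (accept∈set)
'd' @ 10: {1,3,4,5}  (accept∈set)
final: {1,3,4,5}; accept 1 in set

Answer: ACCEPT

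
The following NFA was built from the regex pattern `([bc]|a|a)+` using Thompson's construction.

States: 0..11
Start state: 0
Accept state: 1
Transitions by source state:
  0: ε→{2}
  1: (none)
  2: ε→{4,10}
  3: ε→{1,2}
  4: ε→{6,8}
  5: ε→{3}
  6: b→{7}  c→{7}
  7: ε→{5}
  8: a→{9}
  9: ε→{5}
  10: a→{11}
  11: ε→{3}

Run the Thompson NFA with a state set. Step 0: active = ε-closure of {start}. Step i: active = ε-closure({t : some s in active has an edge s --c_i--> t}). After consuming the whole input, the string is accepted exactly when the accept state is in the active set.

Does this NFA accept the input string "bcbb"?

S₀ = ε-closure({0}) = {0,2,4,6,8,10}
'b' @ 1: {1,2,3,4,5,6,7,8,10}  [accepting]
'c' @ 2: {1,2,3,4,5,6,7,8,10}  [accepting]
'b' @ 3: {1,2,3,4,5,6,7,8,10}  [accepting]
'b' @ 4: {1,2,3,4,5,6,7,8,10}  [accepting]
final: {1,2,3,4,5,6,7,8,10}; accept 1 in set

Answer: ACCEPT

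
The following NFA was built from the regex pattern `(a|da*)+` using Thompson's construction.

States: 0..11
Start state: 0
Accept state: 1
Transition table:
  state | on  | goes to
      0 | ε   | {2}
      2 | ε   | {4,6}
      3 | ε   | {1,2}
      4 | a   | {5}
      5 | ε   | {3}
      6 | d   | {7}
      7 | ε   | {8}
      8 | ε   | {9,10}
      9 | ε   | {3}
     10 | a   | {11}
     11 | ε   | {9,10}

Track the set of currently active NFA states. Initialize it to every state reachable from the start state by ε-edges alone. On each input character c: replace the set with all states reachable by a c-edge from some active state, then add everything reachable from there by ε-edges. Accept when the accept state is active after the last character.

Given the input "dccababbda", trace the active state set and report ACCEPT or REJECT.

Answer: REJECT

Steps:
S₀ = ε-closure({0}) = {0,2,4,6}
'd' @ 1: {1,2,3,4,6,7,8,9,10}  ✓accept
'c' @ 2: {}  — no active states
rest 'cababbda' ignored (set empty)
end set {} — state 1 not in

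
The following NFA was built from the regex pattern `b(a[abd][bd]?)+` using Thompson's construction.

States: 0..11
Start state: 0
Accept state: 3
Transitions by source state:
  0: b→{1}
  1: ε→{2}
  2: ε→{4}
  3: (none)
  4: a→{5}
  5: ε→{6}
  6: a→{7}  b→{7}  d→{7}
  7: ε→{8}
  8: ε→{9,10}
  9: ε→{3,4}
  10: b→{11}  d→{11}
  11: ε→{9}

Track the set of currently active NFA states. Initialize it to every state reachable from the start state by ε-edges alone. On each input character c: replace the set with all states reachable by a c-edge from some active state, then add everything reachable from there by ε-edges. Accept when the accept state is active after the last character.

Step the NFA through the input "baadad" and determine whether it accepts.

start: ε-closure({0}) = {0}
'b' @ 1: {1,2,4}
'a' @ 2: {5,6}
'a' @ 3: {3,4,7,8,9,10}  [accepting]
'd' @ 4: {3,4,9,11}  [accepting]
'a' @ 5: {5,6}
'd' @ 6: {3,4,7,8,9,10}  [accepting]
after full input: {3,4,7,8,9,10}  (accept=3 in)

Answer: ACCEPT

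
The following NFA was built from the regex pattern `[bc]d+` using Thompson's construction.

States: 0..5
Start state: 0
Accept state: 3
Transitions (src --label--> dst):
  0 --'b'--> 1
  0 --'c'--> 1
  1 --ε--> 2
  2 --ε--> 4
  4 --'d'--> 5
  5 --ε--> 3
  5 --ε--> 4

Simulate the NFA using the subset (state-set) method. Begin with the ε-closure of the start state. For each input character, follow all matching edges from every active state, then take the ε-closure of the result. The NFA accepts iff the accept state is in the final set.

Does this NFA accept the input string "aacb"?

start: ε-closure({0}) = {0}
'a' @ 1: {}  — no active states
rest 'acb' ignored (set empty)
final: {}; accept 3 not in set

Answer: REJECT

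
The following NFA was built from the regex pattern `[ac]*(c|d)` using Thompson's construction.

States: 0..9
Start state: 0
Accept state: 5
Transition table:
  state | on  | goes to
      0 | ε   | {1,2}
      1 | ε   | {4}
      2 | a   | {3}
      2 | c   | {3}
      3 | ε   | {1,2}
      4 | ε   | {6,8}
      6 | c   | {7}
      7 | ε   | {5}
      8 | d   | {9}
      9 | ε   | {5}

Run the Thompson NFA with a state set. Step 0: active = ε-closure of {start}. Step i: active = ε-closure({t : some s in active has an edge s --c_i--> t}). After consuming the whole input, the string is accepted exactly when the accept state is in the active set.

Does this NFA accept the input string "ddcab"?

S₀ = ε-closure({0}) = {0,1,2,4,6,8}
'd' @ 1: {5,9}  ✓accept
'd' @ 2: {}  — no active states
rest 'cab' ignored (set empty)
after full input: {}  (accept=5 not in)

Answer: REJECT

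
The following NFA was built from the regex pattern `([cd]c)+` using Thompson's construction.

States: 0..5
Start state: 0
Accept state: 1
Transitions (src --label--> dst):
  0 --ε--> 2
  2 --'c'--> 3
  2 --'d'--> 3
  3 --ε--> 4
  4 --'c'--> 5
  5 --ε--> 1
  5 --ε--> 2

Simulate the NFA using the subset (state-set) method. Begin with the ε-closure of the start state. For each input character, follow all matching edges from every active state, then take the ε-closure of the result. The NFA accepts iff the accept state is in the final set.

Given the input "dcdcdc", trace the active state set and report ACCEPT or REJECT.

Answer: ACCEPT

Trace:
start: ε-closure({0}) = {0,2}
'd' @ 1: {3,4}
'c' @ 2: {1,2,5}  (accept∈set)
'd' @ 3: {3,4}
'c' @ 4: {1,2,5}  (accept∈set)
'd' @ 5: {3,4}
'c' @ 6: {1,2,5}  (accept∈set)
after full input: {1,2,5}  (accept=1 in)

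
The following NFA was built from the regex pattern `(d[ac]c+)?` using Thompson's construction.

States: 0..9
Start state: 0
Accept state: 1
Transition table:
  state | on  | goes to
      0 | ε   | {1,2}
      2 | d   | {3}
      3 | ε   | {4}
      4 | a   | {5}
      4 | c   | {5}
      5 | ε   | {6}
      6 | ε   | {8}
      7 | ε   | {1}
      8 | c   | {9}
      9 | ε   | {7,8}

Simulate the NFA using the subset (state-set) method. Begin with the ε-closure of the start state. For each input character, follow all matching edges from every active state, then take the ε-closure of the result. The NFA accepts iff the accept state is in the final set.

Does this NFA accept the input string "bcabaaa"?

Answer: REJECT

Steps:
start: ε-closure({0}) = {0,1,2}
'b' @ 1: {}  — dead — no transitions
rest 'cabaaa' ignored (set empty)
final: {}; accept 1 not in set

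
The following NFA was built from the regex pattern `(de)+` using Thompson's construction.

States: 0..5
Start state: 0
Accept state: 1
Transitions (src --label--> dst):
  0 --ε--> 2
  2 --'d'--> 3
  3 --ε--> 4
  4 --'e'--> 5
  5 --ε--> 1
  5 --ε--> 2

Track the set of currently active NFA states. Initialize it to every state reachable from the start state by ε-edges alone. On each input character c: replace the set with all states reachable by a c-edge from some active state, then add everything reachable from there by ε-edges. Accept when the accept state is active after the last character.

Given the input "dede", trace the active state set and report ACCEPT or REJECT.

Answer: ACCEPT

Derivation:
initial (ε-close {0}): {0,2}
'd' @ 1: {3,4}
'e' @ 2: {1,2,5}  ✓accept
'd' @ 3: {3,4}
'e' @ 4: {1,2,5}  ✓accept
end set {1,2,5} — state 1 in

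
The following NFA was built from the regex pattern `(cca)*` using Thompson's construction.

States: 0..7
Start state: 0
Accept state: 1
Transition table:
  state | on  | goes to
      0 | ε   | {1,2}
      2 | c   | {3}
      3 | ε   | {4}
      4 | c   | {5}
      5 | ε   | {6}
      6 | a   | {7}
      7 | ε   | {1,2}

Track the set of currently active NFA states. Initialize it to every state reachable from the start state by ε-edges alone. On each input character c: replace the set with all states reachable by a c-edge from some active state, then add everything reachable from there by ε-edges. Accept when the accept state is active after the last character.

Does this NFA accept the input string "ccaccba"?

initial (ε-close {0}): {0,1,2}
'c' @ 1: {3,4}
'c' @ 2: {5,6}
'a' @ 3: {1,2,7}  ✓accept
'c' @ 4: {3,4}
'c' @ 5: {5,6}
'b' @ 6: {}  — no active states
rest 'a' ignored (set empty)
after full input: {}  (accept=1 not in)

Answer: REJECT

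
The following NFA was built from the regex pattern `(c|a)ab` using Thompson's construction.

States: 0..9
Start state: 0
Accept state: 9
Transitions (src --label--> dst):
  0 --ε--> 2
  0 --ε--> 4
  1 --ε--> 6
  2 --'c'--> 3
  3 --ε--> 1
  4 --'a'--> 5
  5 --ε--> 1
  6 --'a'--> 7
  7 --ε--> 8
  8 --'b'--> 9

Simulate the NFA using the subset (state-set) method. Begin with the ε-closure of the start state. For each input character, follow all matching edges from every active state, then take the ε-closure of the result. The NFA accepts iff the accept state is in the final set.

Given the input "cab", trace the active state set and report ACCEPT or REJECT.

Answer: ACCEPT

Trace:
initial (ε-close {0}): {0,2,4}
'c' @ 1: {1,3,6}
'a' @ 2: {7,8}
'b' @ 3: {9}  (accept∈set)
after full input: {9}  (accept=9 in)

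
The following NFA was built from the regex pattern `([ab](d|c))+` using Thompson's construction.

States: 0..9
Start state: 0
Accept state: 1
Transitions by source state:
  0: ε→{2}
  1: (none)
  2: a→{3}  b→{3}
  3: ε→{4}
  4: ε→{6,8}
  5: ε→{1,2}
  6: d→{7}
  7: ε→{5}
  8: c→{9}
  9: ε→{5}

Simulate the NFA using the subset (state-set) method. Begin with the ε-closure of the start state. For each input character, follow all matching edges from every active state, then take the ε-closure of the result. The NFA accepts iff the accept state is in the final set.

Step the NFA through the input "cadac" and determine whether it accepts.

initial (ε-close {0}): {0,2}
'c' @ 1: {}  — no active states
rest 'adac' ignored (set empty)
after full input: {}  (accept=1 not in)

Answer: REJECT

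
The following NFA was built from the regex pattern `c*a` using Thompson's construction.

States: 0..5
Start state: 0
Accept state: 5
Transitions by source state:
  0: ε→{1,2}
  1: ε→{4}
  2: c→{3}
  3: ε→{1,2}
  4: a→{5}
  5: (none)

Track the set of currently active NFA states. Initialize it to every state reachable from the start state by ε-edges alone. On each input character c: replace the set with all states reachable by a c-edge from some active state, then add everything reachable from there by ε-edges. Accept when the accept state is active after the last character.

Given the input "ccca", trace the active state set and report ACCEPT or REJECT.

Answer: ACCEPT

Steps:
initial (ε-close {0}): {0,1,2,4}
'c' @ 1: {1,2,3,4}
'c' @ 2: {1,2,3,4}
'c' @ 3: {1,2,3,4}
'a' @ 4: {5}  ✓accept
final: {5}; accept 5 in set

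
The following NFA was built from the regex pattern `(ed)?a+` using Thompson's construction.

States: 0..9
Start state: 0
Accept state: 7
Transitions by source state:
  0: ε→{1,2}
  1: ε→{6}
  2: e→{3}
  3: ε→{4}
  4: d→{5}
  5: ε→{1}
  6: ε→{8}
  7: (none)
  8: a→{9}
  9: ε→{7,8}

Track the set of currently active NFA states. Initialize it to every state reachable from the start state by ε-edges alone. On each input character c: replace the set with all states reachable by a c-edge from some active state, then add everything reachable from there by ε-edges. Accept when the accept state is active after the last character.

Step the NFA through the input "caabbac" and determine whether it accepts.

S₀ = ε-closure({0}) = {0,1,2,6,8}
'c' @ 1: {}  — state set empty
rest 'aabbac' ignored (set empty)
after full input: {}  (accept=7 not in)

Answer: REJECT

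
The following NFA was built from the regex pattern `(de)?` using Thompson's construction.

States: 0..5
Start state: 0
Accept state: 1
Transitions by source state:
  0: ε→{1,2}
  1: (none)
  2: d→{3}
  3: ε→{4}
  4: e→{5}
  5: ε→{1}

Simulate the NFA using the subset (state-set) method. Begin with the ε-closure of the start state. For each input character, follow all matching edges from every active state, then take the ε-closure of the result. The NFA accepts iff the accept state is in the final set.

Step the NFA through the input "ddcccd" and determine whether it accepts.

initial (ε-close {0}): {0,1,2}
'd' @ 1: {3,4}
'd' @ 2: {}  — dead — no transitions
rest 'cccd' ignored (set empty)
final: {}; accept 1 not in set

Answer: REJECT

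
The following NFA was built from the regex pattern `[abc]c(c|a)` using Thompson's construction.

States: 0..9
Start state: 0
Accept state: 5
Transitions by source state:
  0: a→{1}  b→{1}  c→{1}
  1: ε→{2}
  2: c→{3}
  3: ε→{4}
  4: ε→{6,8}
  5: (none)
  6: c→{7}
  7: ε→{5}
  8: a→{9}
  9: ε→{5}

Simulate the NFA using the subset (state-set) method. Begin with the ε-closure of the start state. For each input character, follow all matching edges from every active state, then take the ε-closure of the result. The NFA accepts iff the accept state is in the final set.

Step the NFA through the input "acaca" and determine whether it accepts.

Answer: REJECT

Trace:
S₀ = ε-closure({0}) = {0}
'a' @ 1: {1,2}
'c' @ 2: {3,4,6,8}
'a' @ 3: {5,9}  [accepting]
'c' @ 4: {}  — no active states
rest 'a' ignored (set empty)
after full input: {}  (accept=5 not in)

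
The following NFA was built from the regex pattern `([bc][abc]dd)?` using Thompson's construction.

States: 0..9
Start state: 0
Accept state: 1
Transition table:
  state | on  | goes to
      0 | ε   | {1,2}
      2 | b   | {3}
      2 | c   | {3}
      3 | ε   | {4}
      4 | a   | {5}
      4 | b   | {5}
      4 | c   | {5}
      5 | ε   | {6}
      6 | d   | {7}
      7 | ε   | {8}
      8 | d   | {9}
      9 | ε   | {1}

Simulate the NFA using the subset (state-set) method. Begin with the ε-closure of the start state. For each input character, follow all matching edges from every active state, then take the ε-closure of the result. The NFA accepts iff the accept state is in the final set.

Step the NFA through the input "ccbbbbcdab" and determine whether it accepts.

Answer: REJECT

Derivation:
S₀ = ε-closure({0}) = {0,1,2}
'c' @ 1: {3,4}
'c' @ 2: {5,6}
'b' @ 3: {}  — state set empty
rest 'bbbcdab' ignored (set empty)
after full input: {}  (accept=1 not in)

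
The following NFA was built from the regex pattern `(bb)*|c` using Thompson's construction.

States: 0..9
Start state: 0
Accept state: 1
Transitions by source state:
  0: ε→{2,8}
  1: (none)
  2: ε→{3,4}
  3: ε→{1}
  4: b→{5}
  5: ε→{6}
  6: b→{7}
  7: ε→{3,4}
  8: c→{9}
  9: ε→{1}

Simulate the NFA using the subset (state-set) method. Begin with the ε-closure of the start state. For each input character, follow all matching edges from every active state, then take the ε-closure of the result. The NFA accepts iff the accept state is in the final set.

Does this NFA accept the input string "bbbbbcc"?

initial (ε-close {0}): {0,1,2,3,4,8}
'b' @ 1: {5,6}
'b' @ 2: {1,3,4,7}  [accepting]
'b' @ 3: {5,6}
'b' @ 4: {1,3,4,7}  [accepting]
'b' @ 5: {5,6}
'c' @ 6: {}  — state set empty
rest 'c' ignored (set empty)
final: {}; accept 1 not in set

Answer: REJECT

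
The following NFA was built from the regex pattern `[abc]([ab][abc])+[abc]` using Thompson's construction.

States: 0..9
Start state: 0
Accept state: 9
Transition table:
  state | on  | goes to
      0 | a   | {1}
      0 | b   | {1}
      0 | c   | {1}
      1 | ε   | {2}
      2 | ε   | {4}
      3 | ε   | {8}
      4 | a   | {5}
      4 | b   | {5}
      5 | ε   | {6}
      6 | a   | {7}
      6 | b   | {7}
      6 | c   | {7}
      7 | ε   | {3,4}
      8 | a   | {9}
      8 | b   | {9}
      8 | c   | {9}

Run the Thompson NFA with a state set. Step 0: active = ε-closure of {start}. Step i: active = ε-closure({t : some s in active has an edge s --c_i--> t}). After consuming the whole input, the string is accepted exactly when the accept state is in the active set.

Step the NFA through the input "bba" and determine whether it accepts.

initial (ε-close {0}): {0}
'b' @ 1: {1,2,4}
'b' @ 2: {5,6}
'a' @ 3: {3,4,7,8}
after full input: {3,4,7,8}  (accept=9 not in)

Answer: REJECT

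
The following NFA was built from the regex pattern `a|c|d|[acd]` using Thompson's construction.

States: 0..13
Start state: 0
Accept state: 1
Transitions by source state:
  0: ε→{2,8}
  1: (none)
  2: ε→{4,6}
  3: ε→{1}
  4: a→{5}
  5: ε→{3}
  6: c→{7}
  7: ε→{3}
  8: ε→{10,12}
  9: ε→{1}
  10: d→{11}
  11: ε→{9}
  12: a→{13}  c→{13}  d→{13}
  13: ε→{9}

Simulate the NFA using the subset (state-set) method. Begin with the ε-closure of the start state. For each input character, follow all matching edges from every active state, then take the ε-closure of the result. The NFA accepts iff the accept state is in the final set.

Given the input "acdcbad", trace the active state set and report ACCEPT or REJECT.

Answer: REJECT

Trace:
start: ε-closure({0}) = {0,2,4,6,8,10,12}
'a' @ 1: {1,3,5,9,13}  (accept∈set)
'c' @ 2: {}  — state set empty
rest 'dcbad' ignored (set empty)
final: {}; accept 1 not in set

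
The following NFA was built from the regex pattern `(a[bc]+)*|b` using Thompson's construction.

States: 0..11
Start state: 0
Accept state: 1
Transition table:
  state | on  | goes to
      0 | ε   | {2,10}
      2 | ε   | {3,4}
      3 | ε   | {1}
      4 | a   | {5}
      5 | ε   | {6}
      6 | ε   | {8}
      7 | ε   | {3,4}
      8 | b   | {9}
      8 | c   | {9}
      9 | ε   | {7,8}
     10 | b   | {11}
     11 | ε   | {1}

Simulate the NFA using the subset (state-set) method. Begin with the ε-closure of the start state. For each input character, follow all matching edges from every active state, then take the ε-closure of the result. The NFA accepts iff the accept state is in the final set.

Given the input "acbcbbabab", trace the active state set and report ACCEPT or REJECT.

start: ε-closure({0}) = {0,1,2,3,4,10}
'a' @ 1: {5,6,8}
'c' @ 2: {1,3,4,7,8,9}  ✓accept
'b' @ 3: {1,3,4,7,8,9}  ✓accept
'c' @ 4: {1,3,4,7,8,9}  ✓accept
'b' @ 5: {1,3,4,7,8,9}  ✓accept
'b' @ 6: {1,3,4,7,8,9}  ✓accept
'a' @ 7: {5,6,8}
'b' @ 8: {1,3,4,7,8,9}  ✓accept
'a' @ 9: {5,6,8}
'b' @ 10: {1,3,4,7,8,9}  ✓accept
after full input: {1,3,4,7,8,9}  (accept=1 in)

Answer: ACCEPT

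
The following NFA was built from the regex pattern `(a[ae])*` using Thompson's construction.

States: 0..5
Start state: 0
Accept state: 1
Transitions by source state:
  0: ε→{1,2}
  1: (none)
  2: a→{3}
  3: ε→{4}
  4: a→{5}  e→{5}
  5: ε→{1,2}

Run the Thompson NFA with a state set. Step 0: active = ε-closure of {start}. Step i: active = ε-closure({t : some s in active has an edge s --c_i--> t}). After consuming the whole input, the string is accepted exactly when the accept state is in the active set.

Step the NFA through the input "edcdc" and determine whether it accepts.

Answer: REJECT

Steps:
S₀ = ε-closure({0}) = {0,1,2}
'e' @ 1: {}  — dead — no transitions
rest 'dcdc' ignored (set empty)
after full input: {}  (accept=1 not in)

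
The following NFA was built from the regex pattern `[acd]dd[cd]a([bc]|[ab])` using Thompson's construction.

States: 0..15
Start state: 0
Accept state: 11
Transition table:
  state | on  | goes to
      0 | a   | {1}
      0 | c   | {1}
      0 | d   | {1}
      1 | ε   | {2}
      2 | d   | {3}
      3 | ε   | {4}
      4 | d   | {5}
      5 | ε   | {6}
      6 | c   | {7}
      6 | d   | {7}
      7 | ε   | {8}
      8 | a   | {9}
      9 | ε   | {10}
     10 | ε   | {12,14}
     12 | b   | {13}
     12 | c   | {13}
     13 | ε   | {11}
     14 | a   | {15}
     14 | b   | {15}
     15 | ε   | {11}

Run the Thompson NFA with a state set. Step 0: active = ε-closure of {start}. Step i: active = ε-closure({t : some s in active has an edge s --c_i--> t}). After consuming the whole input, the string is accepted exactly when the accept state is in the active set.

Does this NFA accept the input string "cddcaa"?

initial (ε-close {0}): {0}
'c' @ 1: {1,2}
'd' @ 2: {3,4}
'd' @ 3: {5,6}
'c' @ 4: {7,8}
'a' @ 5: {9,10,12,14}
'a' @ 6: {11,15}  ✓accept
final: {11,15}; accept 11 in set

Answer: ACCEPT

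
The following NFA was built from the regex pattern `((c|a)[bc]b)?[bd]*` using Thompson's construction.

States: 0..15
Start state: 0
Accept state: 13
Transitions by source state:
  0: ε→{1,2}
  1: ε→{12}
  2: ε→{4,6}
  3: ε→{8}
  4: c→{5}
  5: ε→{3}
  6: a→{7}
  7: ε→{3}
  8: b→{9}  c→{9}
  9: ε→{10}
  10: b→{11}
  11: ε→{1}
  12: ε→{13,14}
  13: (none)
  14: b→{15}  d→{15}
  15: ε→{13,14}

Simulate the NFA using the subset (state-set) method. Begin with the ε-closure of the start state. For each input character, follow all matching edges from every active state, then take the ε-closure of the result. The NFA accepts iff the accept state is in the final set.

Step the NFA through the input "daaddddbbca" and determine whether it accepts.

Answer: REJECT

Trace:
S₀ = ε-closure({0}) = {0,1,2,4,6,12,13,14}
'd' @ 1: {13,14,15}  [accepting]
'a' @ 2: {}  — state set empty
rest 'addddbbca' ignored (set empty)
final: {}; accept 13 not in set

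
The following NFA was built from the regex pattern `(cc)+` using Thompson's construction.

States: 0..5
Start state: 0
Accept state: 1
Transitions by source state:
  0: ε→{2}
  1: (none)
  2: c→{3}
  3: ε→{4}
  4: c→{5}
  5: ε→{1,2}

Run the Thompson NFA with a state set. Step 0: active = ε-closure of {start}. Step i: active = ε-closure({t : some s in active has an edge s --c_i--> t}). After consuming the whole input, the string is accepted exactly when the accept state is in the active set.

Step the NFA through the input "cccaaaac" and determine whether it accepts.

start: ε-closure({0}) = {0,2}
'c' @ 1: {3,4}
'c' @ 2: {1,2,5}  [accepting]
'c' @ 3: {3,4}
'a' @ 4: {}  — state set empty
rest 'aaac' ignored (set empty)
after full input: {}  (accept=1 not in)

Answer: REJECT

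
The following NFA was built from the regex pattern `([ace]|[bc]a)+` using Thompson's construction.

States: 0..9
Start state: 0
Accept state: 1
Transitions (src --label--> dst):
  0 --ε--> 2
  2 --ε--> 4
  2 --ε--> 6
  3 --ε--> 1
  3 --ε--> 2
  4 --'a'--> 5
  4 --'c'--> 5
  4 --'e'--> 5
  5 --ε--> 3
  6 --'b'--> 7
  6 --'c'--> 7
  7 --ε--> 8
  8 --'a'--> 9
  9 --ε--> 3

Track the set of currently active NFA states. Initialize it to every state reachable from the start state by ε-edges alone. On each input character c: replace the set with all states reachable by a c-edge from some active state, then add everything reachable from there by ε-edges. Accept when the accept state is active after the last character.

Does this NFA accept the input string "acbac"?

S₀ = ε-closure({0}) = {0,2,4,6}
'a' @ 1: {1,2,3,4,5,6}  (accept∈set)
'c' @ 2: {1,2,3,4,5,6,7,8}  (accept∈set)
'b' @ 3: {7,8}
'a' @ 4: {1,2,3,4,6,9}  (accept∈set)
'c' @ 5: {1,2,3,4,5,6,7,8}  (accept∈set)
after full input: {1,2,3,4,5,6,7,8}  (accept=1 in)

Answer: ACCEPT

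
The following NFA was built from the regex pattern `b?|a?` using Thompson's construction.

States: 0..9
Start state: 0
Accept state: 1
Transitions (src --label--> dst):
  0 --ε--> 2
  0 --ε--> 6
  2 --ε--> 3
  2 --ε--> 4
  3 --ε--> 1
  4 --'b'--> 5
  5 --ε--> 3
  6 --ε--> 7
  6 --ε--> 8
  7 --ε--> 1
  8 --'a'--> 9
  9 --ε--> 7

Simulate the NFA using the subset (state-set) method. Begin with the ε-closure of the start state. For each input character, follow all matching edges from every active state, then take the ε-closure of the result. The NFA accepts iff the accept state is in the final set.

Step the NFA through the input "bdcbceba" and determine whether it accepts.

start: ε-closure({0}) = {0,1,2,3,4,6,7,8}
'b' @ 1: {1,3,5}  [accepting]
'd' @ 2: {}  — dead — no transitions
rest 'cbceba' ignored (set empty)
final: {}; accept 1 not in set

Answer: REJECT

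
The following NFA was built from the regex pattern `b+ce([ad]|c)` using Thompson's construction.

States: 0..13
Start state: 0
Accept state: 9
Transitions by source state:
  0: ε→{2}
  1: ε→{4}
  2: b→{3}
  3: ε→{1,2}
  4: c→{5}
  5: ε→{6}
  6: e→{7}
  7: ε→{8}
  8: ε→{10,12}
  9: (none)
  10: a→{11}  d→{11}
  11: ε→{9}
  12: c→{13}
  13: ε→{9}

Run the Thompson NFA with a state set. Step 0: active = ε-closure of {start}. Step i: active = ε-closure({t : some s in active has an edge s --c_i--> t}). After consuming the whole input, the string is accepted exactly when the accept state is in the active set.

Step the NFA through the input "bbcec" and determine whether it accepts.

S₀ = ε-closure({0}) = {0,2}
'b' @ 1: {1,2,3,4}
'b' @ 2: {1,2,3,4}
'c' @ 3: {5,6}
'e' @ 4: {7,8,10,12}
'c' @ 5: {9,13}  [accepting]
after full input: {9,13}  (accept=9 in)

Answer: ACCEPT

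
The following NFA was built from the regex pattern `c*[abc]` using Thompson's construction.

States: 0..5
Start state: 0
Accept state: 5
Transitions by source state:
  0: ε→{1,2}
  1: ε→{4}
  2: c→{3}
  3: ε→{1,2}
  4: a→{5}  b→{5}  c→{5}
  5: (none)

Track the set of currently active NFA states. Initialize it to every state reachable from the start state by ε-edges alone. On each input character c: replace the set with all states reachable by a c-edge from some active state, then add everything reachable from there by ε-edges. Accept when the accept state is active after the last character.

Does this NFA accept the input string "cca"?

Answer: ACCEPT

Derivation:
initial (ε-close {0}): {0,1,2,4}
'c' @ 1: {1,2,3,4,5}  (accept∈set)
'c' @ 2: {1,2,3,4,5}  (accept∈set)
'a' @ 3: {5}  (accept∈set)
final: {5}; accept 5 in set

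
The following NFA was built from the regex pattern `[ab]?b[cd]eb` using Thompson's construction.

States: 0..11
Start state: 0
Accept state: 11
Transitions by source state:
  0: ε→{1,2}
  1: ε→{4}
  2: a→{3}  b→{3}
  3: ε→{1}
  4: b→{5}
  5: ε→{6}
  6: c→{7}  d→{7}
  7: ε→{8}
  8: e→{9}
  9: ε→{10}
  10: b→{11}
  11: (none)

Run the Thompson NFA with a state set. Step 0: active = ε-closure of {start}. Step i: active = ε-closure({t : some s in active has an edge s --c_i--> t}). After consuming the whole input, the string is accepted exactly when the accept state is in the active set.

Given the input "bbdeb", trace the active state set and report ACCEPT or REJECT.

start: ε-closure({0}) = {0,1,2,4}
'b' @ 1: {1,3,4,5,6}
'b' @ 2: {5,6}
'd' @ 3: {7,8}
'e' @ 4: {9,10}
'b' @ 5: {11}  ✓accept
after full input: {11}  (accept=11 in)

Answer: ACCEPT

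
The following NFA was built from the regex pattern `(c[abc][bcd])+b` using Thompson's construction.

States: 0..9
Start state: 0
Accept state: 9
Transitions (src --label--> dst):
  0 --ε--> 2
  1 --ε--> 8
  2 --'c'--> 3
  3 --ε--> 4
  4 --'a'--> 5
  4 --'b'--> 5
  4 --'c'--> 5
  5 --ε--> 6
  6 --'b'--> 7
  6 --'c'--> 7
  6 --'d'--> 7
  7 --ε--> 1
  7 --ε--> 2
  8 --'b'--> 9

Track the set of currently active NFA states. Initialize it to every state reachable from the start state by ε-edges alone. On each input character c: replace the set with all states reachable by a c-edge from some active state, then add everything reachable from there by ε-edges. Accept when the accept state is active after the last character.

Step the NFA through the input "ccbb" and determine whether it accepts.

initial (ε-close {0}): {0,2}
'c' @ 1: {3,4}
'c' @ 2: {5,6}
'b' @ 3: {1,2,7,8}
'b' @ 4: {9}  [accepting]
end set {9} — state 9 in

Answer: ACCEPT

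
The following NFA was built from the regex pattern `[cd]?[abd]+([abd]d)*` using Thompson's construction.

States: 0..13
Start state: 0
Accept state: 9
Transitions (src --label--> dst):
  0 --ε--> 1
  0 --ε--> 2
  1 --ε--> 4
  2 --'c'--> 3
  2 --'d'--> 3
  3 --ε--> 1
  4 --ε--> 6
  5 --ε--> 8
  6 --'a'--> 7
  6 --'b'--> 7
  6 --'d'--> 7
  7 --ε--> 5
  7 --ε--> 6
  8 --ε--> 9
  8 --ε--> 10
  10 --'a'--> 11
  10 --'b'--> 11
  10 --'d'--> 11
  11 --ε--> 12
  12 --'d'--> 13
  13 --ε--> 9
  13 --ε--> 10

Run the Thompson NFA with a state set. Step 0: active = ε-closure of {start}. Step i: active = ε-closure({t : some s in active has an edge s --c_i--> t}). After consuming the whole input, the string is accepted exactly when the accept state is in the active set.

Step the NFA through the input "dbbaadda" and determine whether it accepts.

initial (ε-close {0}): {0,1,2,4,6}
'd' @ 1: {1,3,4,5,6,7,8,9,10}  ✓accept
'b' @ 2: {5,6,7,8,9,10,11,12}  ✓accept
'b' @ 3: {5,6,7,8,9,10,11,12}  ✓accept
'a' @ 4: {5,6,7,8,9,10,11,12}  ✓accept
'a' @ 5: {5,6,7,8,9,10,11,12}  ✓accept
'd' @ 6: {5,6,7,8,9,10,11,12,13}  ✓accept
'd' @ 7: {5,6,7,8,9,10,11,12,13}  ✓accept
'a' @ 8: {5,6,7,8,9,10,11,12}  ✓accept
final: {5,6,7,8,9,10,11,12}; accept 9 in set

Answer: ACCEPT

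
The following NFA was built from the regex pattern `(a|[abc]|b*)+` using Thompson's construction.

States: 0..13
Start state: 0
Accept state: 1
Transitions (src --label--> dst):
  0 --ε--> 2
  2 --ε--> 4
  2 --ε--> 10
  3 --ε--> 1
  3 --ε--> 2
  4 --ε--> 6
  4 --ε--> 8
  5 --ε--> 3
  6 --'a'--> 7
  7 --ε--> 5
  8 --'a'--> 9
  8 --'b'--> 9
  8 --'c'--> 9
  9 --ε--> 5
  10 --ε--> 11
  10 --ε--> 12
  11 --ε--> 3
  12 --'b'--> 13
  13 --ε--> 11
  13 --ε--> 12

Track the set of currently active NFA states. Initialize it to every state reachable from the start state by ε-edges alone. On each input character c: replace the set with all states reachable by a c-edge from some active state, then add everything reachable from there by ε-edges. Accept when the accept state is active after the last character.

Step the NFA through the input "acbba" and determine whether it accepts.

initial (ε-close {0}): {0,1,2,3,4,6,8,10,11,12}
'a' @ 1: {1,2,3,4,5,6,7,8,9,10,11,12}  (accept∈set)
'c' @ 2: {1,2,3,4,5,6,8,9,10,11,12}  (accept∈set)
'b' @ 3: {1,2,3,4,5,6,8,9,10,11,12,13}  (accept∈set)
'b' @ 4: {1,2,3,4,5,6,8,9,10,11,12,13}  (accept∈set)
'a' @ 5: {1,2,3,4,5,6,7,8,9,10,11,12}  (accept∈set)
final: {1,2,3,4,5,6,7,8,9,10,11,12}; accept 1 in set

Answer: ACCEPT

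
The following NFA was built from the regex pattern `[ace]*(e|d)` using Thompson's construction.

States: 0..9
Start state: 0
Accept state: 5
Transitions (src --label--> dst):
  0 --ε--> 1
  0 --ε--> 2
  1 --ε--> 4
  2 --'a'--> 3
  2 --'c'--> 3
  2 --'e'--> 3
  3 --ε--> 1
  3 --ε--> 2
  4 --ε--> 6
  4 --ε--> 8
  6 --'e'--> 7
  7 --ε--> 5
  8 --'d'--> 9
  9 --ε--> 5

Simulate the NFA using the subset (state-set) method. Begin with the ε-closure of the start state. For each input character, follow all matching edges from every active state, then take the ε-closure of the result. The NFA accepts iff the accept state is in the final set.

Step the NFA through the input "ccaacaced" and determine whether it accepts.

Answer: ACCEPT

Steps:
initial (ε-close {0}): {0,1,2,4,6,8}
'c' @ 1: {1,2,3,4,6,8}
'c' @ 2: {1,2,3,4,6,8}
'a' @ 3: {1,2,3,4,6,8}
'a' @ 4: {1,2,3,4,6,8}
'c' @ 5: {1,2,3,4,6,8}
'a' @ 6: {1,2,3,4,6,8}
'c' @ 7: {1,2,3,4,6,8}
'e' @ 8: {1,2,3,4,5,6,7,8}  [accepting]
'd' @ 9: {5,9}  [accepting]
final: {5,9}; accept 5 in set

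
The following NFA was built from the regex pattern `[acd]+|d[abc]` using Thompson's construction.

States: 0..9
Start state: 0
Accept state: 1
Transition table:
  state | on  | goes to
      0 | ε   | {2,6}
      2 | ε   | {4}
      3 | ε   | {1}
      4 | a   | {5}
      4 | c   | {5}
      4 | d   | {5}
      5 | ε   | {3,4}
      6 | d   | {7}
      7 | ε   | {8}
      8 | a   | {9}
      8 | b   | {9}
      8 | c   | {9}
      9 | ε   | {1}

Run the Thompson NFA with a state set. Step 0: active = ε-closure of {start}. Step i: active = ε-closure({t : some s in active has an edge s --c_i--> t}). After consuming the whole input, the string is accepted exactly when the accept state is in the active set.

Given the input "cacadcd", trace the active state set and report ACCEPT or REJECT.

Answer: ACCEPT

Steps:
start: ε-closure({0}) = {0,2,4,6}
'c' @ 1: {1,3,4,5}  [accepting]
'a' @ 2: {1,3,4,5}  [accepting]
'c' @ 3: {1,3,4,5}  [accepting]
'a' @ 4: {1,3,4,5}  [accepting]
'd' @ 5: {1,3,4,5}  [accepting]
'c' @ 6: {1,3,4,5}  [accepting]
'd' @ 7: {1,3,4,5}  [accepting]
after full input: {1,3,4,5}  (accept=1 in)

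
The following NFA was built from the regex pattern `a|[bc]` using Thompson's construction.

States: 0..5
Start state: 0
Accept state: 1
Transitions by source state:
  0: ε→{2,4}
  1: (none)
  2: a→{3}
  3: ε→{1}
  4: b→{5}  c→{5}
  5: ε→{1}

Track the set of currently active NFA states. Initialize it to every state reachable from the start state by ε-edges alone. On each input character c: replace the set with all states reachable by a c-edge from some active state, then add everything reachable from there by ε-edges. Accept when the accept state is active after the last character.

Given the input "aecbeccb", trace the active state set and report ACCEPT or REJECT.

Answer: REJECT

Trace:
start: ε-closure({0}) = {0,2,4}
'a' @ 1: {1,3}  [accepting]
'e' @ 2: {}  — state set empty
rest 'cbeccb' ignored (set empty)
final: {}; accept 1 not in set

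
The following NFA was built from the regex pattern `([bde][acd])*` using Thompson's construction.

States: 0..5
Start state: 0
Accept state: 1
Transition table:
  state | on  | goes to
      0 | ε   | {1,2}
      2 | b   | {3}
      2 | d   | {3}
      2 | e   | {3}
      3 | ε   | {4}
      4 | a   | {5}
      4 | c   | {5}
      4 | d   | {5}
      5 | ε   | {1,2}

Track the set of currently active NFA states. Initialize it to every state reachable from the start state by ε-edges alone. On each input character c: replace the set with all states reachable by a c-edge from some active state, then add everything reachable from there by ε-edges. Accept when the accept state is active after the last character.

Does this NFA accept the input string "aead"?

start: ε-closure({0}) = {0,1,2}
'a' @ 1: {}  — dead — no transitions
rest 'ead' ignored (set empty)
end set {} — state 1 not in

Answer: REJECT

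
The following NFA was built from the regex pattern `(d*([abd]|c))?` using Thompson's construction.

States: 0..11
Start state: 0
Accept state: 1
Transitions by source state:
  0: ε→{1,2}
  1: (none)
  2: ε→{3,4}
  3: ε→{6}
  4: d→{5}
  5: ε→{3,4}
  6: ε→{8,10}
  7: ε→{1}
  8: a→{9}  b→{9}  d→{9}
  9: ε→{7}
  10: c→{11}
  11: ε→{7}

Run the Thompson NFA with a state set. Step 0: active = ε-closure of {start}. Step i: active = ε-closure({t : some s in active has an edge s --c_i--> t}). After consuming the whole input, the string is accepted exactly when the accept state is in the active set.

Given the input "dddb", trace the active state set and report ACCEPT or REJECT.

S₀ = ε-closure({0}) = {0,1,2,3,4,6,8,10}
'd' @ 1: {1,3,4,5,6,7,8,9,10}  ✓accept
'd' @ 2: {1,3,4,5,6,7,8,9,10}  ✓accept
'd' @ 3: {1,3,4,5,6,7,8,9,10}  ✓accept
'b' @ 4: {1,7,9}  ✓accept
end set {1,7,9} — state 1 in

Answer: ACCEPT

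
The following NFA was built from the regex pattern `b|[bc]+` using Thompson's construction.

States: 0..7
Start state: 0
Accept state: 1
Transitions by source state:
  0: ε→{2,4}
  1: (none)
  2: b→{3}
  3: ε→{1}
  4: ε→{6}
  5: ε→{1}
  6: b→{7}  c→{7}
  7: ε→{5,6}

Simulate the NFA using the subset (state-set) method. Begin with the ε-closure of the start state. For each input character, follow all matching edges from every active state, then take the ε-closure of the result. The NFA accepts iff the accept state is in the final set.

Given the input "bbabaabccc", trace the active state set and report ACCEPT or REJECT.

start: ε-closure({0}) = {0,2,4,6}
'b' @ 1: {1,3,5,6,7}  [accepting]
'b' @ 2: {1,5,6,7}  [accepting]
'a' @ 3: {}  — state set empty
rest 'baabccc' ignored (set empty)
end set {} — state 1 not in

Answer: REJECT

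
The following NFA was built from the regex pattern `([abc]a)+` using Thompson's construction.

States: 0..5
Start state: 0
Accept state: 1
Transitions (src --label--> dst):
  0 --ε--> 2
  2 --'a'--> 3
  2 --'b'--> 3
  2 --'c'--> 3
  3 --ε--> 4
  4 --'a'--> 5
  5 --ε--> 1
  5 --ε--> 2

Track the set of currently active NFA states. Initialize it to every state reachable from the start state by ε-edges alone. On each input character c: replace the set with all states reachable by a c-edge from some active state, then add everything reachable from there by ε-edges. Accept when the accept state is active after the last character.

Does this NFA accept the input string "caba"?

S₀ = ε-closure({0}) = {0,2}
'c' @ 1: {3,4}
'a' @ 2: {1,2,5}  (accept∈set)
'b' @ 3: {3,4}
'a' @ 4: {1,2,5}  (accept∈set)
after full input: {1,2,5}  (accept=1 in)

Answer: ACCEPT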